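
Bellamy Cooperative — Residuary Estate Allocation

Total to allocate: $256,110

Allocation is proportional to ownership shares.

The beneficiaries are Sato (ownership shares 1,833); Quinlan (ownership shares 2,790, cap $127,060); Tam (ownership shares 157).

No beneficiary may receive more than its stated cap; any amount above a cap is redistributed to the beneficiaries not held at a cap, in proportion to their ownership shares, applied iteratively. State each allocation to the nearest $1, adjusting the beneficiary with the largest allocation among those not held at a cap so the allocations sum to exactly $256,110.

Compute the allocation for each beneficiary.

Ownership shares total: 4,780.
Pro-rata shares before constraints: Sato 98,211.22; Quinlan 149,486.80; Tam 8,411.98.
Held at cap: Quinlan ($127,060); remaining pool $129,050 reallocated over remaining ownership shares 1,990.
Redistributed shares: Sato 118,868.67 → $118,869; Tam 10,181.33 → $10,181.

Sato: $118,869; Quinlan: $127,060; Tam: $10,181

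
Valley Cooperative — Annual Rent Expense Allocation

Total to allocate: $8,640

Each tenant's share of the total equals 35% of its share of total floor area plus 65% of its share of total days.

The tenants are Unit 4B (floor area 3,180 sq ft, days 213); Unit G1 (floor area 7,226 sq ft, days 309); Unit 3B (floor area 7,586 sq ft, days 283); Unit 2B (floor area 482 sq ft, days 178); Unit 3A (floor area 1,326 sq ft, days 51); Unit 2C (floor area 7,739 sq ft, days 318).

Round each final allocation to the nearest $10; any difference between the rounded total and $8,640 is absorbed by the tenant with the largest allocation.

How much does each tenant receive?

Unit 4B: $1,230 | Unit G1: $2,080 | Unit 3B: $2,010 | Unit 2B: $790 | Unit 3A: $360 | Unit 2C: $2,170

Floor area total 27,539; days total 1,352.
Composite weights (35% floor area + 65% days): Unit 4B 0.1428; Unit G1 0.2404; Unit 3B 0.2325; Unit 2B 0.0917; Unit 3A 0.0414; Unit 2C 0.2512.
Pro-rata amounts: Unit 4B 1,233.96; Unit G1 2,077.01; Unit 3B 2,008.54; Unit 2B 792.31; Unit 3A 357.45; Unit 2C 2,170.73.
After rounding ($10): Unit 4B $1,230; Unit G1 $2,080; Unit 3B $2,010; Unit 2B $790; Unit 3A $360; Unit 2C $2,170. Sum = $8,640.
Sum already equals the total — no adjustment.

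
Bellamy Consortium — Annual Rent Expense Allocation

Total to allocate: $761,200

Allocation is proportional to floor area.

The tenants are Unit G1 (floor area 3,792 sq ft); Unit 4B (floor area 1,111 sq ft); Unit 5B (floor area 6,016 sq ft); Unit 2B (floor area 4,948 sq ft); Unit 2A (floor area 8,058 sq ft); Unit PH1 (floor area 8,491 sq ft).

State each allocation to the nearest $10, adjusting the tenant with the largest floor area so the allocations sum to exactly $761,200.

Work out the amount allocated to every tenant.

Combined floor area = 3,792 + 1,111 + 6,016 + 4,948 + 8,058 + 8,491 = 32,416.
Pro-rata amounts: Unit G1 89,044.62; Unit 4B 26,088.76; Unit 5B 141,269.10; Unit 2B 116,190.08; Unit 2A 189,219.82; Unit PH1 199,387.62.
After rounding ($10): Unit G1 $89,040; Unit 4B $26,090; Unit 5B $141,270; Unit 2B $116,190; Unit 2A $189,220; Unit PH1 $199,390. Sum = $761,200.
Sum already equals the total — no adjustment.

Unit G1: $89,040 · Unit 4B: $26,090 · Unit 5B: $141,270 · Unit 2B: $116,190 · Unit 2A: $189,220 · Unit PH1: $199,390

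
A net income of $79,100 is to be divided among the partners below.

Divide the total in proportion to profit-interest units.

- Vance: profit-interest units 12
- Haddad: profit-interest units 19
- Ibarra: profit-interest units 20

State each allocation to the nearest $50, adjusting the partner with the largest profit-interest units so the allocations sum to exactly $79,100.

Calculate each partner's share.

Vance: $18,600 · Haddad: $29,450 · Ibarra: $31,050

Total profit-interest units = 51.
Unrounded shares: Vance 12/51 × $79,100 = 18,611.76; Haddad 19/51 × $79,100 = 29,468.63; Ibarra 20/51 × $79,100 = 31,019.61.
At nearest $50: Vance $18,600; Haddad $29,450; Ibarra $31,000. Sum = $79,050.
Difference $79,100 − $79,050 = +$50 applied to largest profit-interest units (Ibarra): Ibarra becomes $31,050.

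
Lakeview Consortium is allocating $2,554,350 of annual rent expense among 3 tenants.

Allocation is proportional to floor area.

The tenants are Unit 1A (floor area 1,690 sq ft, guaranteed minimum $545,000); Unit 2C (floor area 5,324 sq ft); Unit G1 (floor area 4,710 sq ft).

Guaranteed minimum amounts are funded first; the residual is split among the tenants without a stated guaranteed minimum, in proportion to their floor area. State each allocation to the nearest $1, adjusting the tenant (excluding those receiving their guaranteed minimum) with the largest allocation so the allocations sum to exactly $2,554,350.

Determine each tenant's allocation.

Fund the minimums — Unit 1A $545,000. Remaining pool $2,009,350.
Remaining pool split over remaining floor area 10,034: Unit 2C 1,066,153.02 → $1,066,153; Unit G1 943,196.98 → $943,197.

Unit 1A: $545,000; Unit 2C: $1,066,153; Unit G1: $943,197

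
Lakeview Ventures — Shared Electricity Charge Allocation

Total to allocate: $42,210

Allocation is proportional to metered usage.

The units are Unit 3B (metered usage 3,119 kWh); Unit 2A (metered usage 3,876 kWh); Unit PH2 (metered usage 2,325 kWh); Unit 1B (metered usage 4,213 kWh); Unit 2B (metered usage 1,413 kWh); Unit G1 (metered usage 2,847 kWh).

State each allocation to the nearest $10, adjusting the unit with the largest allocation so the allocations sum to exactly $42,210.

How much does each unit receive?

Unit 3B: $7,400 | Unit 2A: $9,190 | Unit PH2: $5,520 | Unit 1B: $10,000 | Unit 2B: $3,350 | Unit G1: $6,750

Sum of metered usage: 17,793.
Pro-rata amounts: Unit 3B 3,119/17,793 × $42,210 = 7,399.15; Unit 2A 3,876/17,793 × $42,210 = 9,194.96; Unit PH2 2,325/17,793 × $42,210 = 5,515.55; Unit 1B 4,213/17,793 × $42,210 = 9,994.42; Unit 2B 1,413/17,793 × $42,210 = 3,352.03; Unit G1 2,847/17,793 × $42,210 = 6,753.88.
At nearest $10: Unit 3B $7,400; Unit 2A $9,190; Unit PH2 $5,520; Unit 1B $9,990; Unit 2B $3,350; Unit G1 $6,750. Sum = $42,200.
Difference $42,210 − $42,200 = +$10 applied to largest allocation (Unit 1B): Unit 1B becomes $10,000.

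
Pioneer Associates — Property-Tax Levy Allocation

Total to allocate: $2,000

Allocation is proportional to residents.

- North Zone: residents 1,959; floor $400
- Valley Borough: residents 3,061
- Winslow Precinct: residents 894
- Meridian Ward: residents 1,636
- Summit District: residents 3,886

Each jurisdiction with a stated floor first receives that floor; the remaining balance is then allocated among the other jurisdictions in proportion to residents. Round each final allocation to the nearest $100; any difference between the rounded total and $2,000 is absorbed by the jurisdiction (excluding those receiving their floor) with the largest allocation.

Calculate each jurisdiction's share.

North Zone: $400 · Valley Borough: $500 · Winslow Precinct: $200 · Meridian Ward: $300 · Summit District: $600

Minimums first: North Zone $400. Balance $1,600.
Balance split over remaining residents 9,477: Valley Borough 516.79 → $500; Winslow Precinct 150.93 → $200; Meridian Ward 276.21 → $300; Summit District 656.07 → $700.
Rounding difference −$100 applied to Summit District → $600.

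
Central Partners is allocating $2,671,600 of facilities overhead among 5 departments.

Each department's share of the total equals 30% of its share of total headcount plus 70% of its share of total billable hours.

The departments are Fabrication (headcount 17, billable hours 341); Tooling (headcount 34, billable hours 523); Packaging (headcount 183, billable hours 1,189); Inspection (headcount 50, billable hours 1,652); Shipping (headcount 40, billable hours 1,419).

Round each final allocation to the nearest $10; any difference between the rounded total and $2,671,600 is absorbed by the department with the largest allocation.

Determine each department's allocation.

Fabrication: $166,510 | Tooling: $274,990 | Packaging: $886,640 | Inspection: $726,620 | Shipping: $616,840

Totals — headcount 324, billable hours 5,124.
Blended shares (30% headcount + 70% billable hours): Fabrication 0.0623; Tooling 0.1029; Packaging 0.3319; Inspection 0.2720; Shipping 0.2309.
Raw shares: Fabrication 166,508.65; Tooling 274,986.64; Packaging 886,640.29; Inspection 726,620.05; Shipping 616,844.38.
After rounding ($10): Fabrication $166,510; Tooling $274,990; Packaging $886,640; Inspection $726,620; Shipping $616,840. Sum = $2,671,600.
No rounding difference to absorb.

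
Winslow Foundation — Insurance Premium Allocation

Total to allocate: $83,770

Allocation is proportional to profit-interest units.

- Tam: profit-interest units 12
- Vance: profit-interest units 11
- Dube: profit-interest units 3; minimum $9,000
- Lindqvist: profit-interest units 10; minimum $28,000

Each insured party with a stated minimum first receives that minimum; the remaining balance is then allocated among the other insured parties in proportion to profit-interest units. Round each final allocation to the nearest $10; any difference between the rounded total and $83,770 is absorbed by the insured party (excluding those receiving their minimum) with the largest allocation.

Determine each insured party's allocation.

Tam: $24,400; Vance: $22,370; Dube: $9,000; Lindqvist: $28,000

Minimums first: Dube $9,000; Lindqvist $28,000. Residual $46,770.
Residual split over remaining profit-interest units 23: Tam 24,401.74 → $24,400; Vance 22,368.26 → $22,370.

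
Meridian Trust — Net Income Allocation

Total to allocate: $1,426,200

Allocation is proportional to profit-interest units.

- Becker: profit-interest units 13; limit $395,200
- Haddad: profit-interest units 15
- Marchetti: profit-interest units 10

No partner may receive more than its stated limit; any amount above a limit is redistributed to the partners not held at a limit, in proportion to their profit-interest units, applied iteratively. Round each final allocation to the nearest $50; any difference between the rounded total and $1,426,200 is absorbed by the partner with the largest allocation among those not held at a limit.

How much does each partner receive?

Sum of profit-interest units: 38.
Pro-rata shares before constraints: Becker 487,910.53; Haddad 562,973.68; Marchetti 375,315.79.
Held at cap: Becker ($395,200); balance $1,031,000 reallocated over remaining profit-interest units 25.
Shares after redistribution: Haddad 618,600.00 → $618,600; Marchetti 412,400.00 → $412,400.

Becker: $395,200; Haddad: $618,600; Marchetti: $412,400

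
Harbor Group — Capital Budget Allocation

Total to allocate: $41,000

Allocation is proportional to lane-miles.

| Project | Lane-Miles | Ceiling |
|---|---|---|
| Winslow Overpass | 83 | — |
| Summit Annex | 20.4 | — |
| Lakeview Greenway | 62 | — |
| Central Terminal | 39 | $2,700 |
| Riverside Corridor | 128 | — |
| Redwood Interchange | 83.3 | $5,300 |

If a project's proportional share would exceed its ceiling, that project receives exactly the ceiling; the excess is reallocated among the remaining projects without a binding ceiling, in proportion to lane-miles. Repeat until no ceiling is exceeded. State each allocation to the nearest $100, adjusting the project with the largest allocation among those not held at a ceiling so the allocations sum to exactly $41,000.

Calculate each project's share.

Sum of lane-miles: 415.7.
Proportional shares (ignoring caps): Winslow Overpass 8,186.19; Summit Annex 2,012.03; Lakeview Greenway 6,114.99; Central Terminal 3,846.52; Riverside Corridor 12,624.49; Redwood Interchange 8,215.78.
Capped: Central Terminal ($2,700), Redwood Interchange ($5,300); balance $33,000 reallocated over remaining lane-miles 293.4.
Redistributed shares: Winslow Overpass 9,335.38 → $9,300; Summit Annex 2,294.48 → $2,300; Lakeview Greenway 6,973.42 → $7,000; Riverside Corridor 14,396.73 → $14,400.

Winslow Overpass: $9,300 | Summit Annex: $2,300 | Lakeview Greenway: $7,000 | Central Terminal: $2,700 | Riverside Corridor: $14,400 | Redwood Interchange: $5,300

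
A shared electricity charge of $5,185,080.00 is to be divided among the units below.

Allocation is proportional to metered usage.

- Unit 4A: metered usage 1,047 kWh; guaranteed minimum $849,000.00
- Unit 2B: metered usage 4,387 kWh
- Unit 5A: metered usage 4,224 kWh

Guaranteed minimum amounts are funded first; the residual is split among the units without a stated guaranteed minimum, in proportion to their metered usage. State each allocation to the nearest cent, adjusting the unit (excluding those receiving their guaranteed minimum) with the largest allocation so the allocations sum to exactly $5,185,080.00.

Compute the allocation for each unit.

Guaranteed amounts: Unit 4A $849,000.00. Balance $4,336,080.00.
Balance split over remaining metered usage 8,611: Unit 2B 2,209,079.4286 → $2,209,079.43; Unit 5A 2,127,000.5714 → $2,127,000.57.

Unit 4A: $849,000.00 · Unit 2B: $2,209,079.43 · Unit 5A: $2,127,000.57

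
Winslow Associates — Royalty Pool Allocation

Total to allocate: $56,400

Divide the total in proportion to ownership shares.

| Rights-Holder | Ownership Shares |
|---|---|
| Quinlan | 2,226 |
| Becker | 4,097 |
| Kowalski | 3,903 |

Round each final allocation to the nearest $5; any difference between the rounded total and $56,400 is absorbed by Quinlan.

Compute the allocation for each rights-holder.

Quinlan: $12,280 | Becker: $22,595 | Kowalski: $21,525

Combined ownership shares = 10,226.
Raw shares: Quinlan 2,226/10,226 × $56,400 = 12,277.18; Becker 4,097/10,226 × $56,400 = 22,596.40; Kowalski 3,903/10,226 × $56,400 = 21,526.42.
At nearest $5: Quinlan $12,275; Becker $22,595; Kowalski $21,525. Sum = $56,395.
Difference $56,400 − $56,395 = +$5 applied to Quinlan: Quinlan becomes $12,280.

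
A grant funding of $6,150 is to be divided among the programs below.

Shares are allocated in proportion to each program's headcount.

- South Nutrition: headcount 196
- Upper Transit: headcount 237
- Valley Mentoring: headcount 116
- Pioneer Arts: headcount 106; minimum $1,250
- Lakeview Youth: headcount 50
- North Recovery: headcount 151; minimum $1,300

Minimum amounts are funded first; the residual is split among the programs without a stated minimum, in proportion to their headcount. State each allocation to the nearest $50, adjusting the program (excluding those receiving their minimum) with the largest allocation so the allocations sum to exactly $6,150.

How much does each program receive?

Minimums first: Pioneer Arts $1,250; North Recovery $1,300. Balance $3,600.
Balance split over remaining headcount 599: South Nutrition 1,177.96 → $1,200; Upper Transit 1,424.37 → $1,400; Valley Mentoring 697.16 → $700; Lakeview Youth 300.50 → $300.

South Nutrition: $1,200 | Upper Transit: $1,400 | Valley Mentoring: $700 | Pioneer Arts: $1,250 | Lakeview Youth: $300 | North Recovery: $1,300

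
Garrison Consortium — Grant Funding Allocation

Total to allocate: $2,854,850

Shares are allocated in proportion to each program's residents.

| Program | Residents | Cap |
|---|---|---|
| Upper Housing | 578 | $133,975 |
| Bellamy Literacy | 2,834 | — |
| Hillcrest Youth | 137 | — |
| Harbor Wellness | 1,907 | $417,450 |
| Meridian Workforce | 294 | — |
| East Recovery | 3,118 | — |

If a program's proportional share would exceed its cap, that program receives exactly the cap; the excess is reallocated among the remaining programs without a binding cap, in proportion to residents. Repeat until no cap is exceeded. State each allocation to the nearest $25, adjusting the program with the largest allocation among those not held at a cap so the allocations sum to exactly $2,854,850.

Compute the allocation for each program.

Upper Housing: $133,975; Bellamy Literacy: $1,022,700; Hillcrest Youth: $49,450; Harbor Wellness: $417,450; Meridian Workforce: $106,100; East Recovery: $1,125,175

Total residents = 8,868.
Proportional shares (ignoring caps): Upper Housing 186,073.89; Bellamy Literacy 912,341.55; Hillcrest Youth 44,104.02; Harbor Wellness 613,915.08; Meridian Workforce 94,646.58; East Recovery 1,003,768.87.
Cap binds for Upper Housing ($133,975), Harbor Wellness ($417,450); residual $2,303,425 reallocated over remaining residents 6,383.
Shares after redistribution: Bellamy Literacy 1,022,701.93 → $1,022,700; Hillcrest Youth 49,439.01 → $49,450; Meridian Workforce 106,095.40 → $106,100; East Recovery 1,125,188.65 → $1,125,200.
Rounding difference −$25 applied to East Recovery → $1,125,175.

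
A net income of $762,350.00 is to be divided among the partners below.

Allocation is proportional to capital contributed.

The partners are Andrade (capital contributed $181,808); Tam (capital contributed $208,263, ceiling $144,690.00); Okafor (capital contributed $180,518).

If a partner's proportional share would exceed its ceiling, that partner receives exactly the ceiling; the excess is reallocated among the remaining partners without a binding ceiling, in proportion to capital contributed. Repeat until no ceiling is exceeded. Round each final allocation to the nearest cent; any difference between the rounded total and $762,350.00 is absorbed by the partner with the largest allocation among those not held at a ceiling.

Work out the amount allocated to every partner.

Combined capital contributed = 570,589.
Pro-rata shares before constraints: Andrade 242,909.2198; Tam 278,255.0979; Okafor 241,185.6823.
Held at cap: Tam ($144,690.00); remaining pool $617,660.00 reallocated over remaining capital contributed 362,326.
Redistributed shares: Andrade 309,929.5366 → $309,929.54; Okafor 307,730.4634 → $307,730.46.

Andrade: $309,929.54; Tam: $144,690.00; Okafor: $307,730.46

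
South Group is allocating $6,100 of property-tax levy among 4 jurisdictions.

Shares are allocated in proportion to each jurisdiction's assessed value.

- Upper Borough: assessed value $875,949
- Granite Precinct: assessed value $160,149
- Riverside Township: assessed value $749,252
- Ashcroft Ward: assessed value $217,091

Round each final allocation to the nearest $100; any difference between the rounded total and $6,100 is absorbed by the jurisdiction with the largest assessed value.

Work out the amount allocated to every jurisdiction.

Upper Borough: $2,600 · Granite Precinct: $500 · Riverside Township: $2,300 · Ashcroft Ward: $700

Total assessed value = 2,002,441.
Raw shares: Upper Borough 875,949/2,002,441 × $6,100 = 2,668.39; Granite Precinct 160,149/2,002,441 × $6,100 = 487.86; Riverside Township 749,252/2,002,441 × $6,100 = 2,282.43; Ashcroft Ward 217,091/2,002,441 × $6,100 = 661.32.
After rounding ($100): Upper Borough $2,700; Granite Precinct $500; Riverside Township $2,300; Ashcroft Ward $700. Sum = $6,200.
Difference $6,100 − $6,200 = −$100 applied to largest assessed value (Upper Borough): Upper Borough becomes $2,600.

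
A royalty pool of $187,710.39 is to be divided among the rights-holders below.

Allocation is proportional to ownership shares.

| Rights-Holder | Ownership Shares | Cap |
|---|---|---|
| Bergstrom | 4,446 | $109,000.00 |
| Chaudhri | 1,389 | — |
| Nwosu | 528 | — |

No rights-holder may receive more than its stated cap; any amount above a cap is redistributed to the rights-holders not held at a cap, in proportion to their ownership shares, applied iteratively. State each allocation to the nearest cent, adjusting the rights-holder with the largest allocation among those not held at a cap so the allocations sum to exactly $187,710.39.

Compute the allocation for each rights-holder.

Bergstrom: $109,000.00 · Chaudhri: $57,031.16 · Nwosu: $21,679.23

Ownership shares total: 6,363.
Unconstrained shares: Bergstrom 131,158.3206; Chaudhri 40,975.9126; Nwosu 15,576.1568.
Cap binds for Bergstrom ($109,000.00); residual $78,710.39 reallocated over remaining ownership shares 1,917.
Redistributed shares: Chaudhri 57,031.1590 → $57,031.16; Nwosu 21,679.2310 → $21,679.23.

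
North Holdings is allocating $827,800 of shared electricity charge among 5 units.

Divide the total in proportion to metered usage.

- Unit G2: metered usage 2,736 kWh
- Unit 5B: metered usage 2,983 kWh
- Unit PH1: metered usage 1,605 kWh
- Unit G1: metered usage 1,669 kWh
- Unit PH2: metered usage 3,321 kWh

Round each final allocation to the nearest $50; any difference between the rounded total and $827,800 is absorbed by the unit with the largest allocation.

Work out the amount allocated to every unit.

Total metered usage = 12,314.
Raw shares: Unit G2 2,736/12,314 × $827,800 = 183,925.68; Unit 5B 2,983/12,314 × $827,800 = 200,530.08; Unit PH1 1,605/12,314 × $827,800 = 107,895.00; Unit G1 1,669/12,314 × $827,800 = 112,197.35; Unit PH2 3,321/12,314 × $827,800 = 223,251.89.
At nearest $50: Unit G2 $183,950; Unit 5B $200,550; Unit PH1 $107,900; Unit G1 $112,200; Unit PH2 $223,250. Sum = $827,850.
Difference $827,800 − $827,850 = −$50 applied to largest allocation (Unit PH2): Unit PH2 becomes $223,200.

Unit G2: $183,950; Unit 5B: $200,550; Unit PH1: $107,900; Unit G1: $112,200; Unit PH2: $223,200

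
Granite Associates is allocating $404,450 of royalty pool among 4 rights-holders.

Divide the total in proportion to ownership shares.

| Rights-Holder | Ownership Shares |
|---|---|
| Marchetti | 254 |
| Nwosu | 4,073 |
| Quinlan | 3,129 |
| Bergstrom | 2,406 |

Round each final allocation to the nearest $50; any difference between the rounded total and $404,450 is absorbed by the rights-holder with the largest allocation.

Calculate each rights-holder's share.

Marchetti: $10,400 | Nwosu: $167,100 | Quinlan: $128,300 | Bergstrom: $98,650

Sum of ownership shares: 9,862.
Raw shares: Marchetti 254/9,862 × $404,450 = 10,416.78; Nwosu 4,073/9,862 × $404,450 = 167,037.60; Quinlan 3,129/9,862 × $404,450 = 128,323.27; Bergstrom 2,406/9,862 × $404,450 = 98,672.35.
After rounding ($50): Marchetti $10,400; Nwosu $167,050; Quinlan $128,300; Bergstrom $98,650. Sum = $404,400.
Difference $404,450 − $404,400 = +$50 applied to largest allocation (Nwosu): Nwosu becomes $167,100.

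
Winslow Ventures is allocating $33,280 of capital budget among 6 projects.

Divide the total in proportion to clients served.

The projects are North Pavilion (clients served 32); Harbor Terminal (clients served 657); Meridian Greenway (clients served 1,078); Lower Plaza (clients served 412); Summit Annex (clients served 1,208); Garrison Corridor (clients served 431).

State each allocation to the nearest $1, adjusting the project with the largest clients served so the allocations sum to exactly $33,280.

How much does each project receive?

North Pavilion: $279 · Harbor Terminal: $5,727 · Meridian Greenway: $9,397 · Lower Plaza: $3,591 · Summit Annex: $10,529 · Garrison Corridor: $3,757

Sum of clients served: 32 + 657 + 1,078 + 412 + 1,208 + 431 = 3,818.
Proportional shares: North Pavilion 278.93; Harbor Terminal 5,726.81; Meridian Greenway 9,396.501; Lower Plaza 3,591.24; Summit Annex 10,529.66; Garrison Corridor 3,756.86.
Rounded to nearest $1: North Pavilion $279; Harbor Terminal $5,727; Meridian Greenway $9,397; Lower Plaza $3,591; Summit Annex $10,530; Garrison Corridor $3,757. Sum = $33,281.
Difference $33,280 − $33,281 = −$1 applied to largest clients served (Summit Annex): Summit Annex becomes $10,529.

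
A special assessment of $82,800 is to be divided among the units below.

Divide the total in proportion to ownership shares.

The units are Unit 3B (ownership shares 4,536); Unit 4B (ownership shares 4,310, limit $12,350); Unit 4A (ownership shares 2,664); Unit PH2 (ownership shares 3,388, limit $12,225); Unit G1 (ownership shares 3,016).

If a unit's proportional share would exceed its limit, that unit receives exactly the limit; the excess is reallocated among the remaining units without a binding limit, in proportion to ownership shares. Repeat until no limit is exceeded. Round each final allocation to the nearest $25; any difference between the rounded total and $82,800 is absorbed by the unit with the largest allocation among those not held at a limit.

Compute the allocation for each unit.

Unit 3B: $25,850 · Unit 4B: $12,350 · Unit 4A: $15,175 · Unit PH2: $12,225 · Unit G1: $17,200

Combined ownership shares = 17,914.
Unconstrained shares: Unit 3B 20,965.77; Unit 4B 19,921.18; Unit 4A 12,313.23; Unit PH2 15,659.62; Unit G1 13,940.20.
Cap binds for Unit 4B ($12,350), Unit PH2 ($12,225); remaining pool $58,225 reallocated over remaining ownership shares 10,216.
Redistributed shares: Unit 3B 25,852.45 → $25,850; Unit 4A 15,183.18 → $15,175; Unit G1 17,189.37 → $17,200.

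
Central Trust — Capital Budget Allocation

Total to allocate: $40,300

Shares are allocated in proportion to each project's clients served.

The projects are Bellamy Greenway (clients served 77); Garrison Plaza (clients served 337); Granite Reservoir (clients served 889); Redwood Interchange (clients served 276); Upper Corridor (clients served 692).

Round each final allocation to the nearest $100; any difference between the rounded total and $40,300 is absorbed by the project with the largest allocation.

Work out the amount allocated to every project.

Combined clients served = 2,271.
Pro-rata amounts: Bellamy Greenway 77/2,271 × $40,300 = 1,366.40; Garrison Plaza 337/2,271 × $40,300 = 5,980.23; Granite Reservoir 889/2,271 × $40,300 = 15,775.74; Redwood Interchange 276/2,271 × $40,300 = 4,897.75; Upper Corridor 692/2,271 × $40,300 = 12,279.88.
Rounded to nearest $100: Bellamy Greenway $1,400; Garrison Plaza $6,000; Granite Reservoir $15,800; Redwood Interchange $4,900; Upper Corridor $12,300. Sum = $40,400.
Difference $40,300 − $40,400 = −$100 applied to largest allocation (Granite Reservoir): Granite Reservoir becomes $15,700.

Bellamy Greenway: $1,400 | Garrison Plaza: $6,000 | Granite Reservoir: $15,700 | Redwood Interchange: $4,900 | Upper Corridor: $12,300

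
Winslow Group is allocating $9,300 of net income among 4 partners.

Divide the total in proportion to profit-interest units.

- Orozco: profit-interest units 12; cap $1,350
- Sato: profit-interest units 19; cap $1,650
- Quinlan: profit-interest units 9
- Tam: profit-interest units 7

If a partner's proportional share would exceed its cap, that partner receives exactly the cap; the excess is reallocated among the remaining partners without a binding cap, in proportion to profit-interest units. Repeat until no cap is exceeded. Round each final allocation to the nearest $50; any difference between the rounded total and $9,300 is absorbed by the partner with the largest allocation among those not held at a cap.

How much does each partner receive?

Orozco: $1,350 · Sato: $1,650 · Quinlan: $3,550 · Tam: $2,750

Sum of profit-interest units: 47.
Proportional shares (ignoring caps): Orozco 2,374.47; Sato 3,759.57; Quinlan 1,780.85; Tam 1,385.11.
Capped: Orozco ($1,350), Sato ($1,650); balance $6,300 reallocated over remaining profit-interest units 16.
Shares after redistribution: Quinlan 3,543.75 → $3,550; Tam 2,756.25 → $2,750.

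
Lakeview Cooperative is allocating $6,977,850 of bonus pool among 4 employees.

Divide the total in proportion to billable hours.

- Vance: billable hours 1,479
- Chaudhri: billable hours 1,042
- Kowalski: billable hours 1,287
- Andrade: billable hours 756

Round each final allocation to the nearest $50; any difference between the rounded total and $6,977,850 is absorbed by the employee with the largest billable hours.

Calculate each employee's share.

Vance: $2,261,200 | Chaudhri: $1,593,100 | Kowalski: $1,967,700 | Andrade: $1,155,850

Billable hours total: 1,479 + 1,042 + 1,287 + 756 = 4,564.
Unrounded shares: Vance 2,261,227.03; Chaudhri 1,593,102.48; Kowalski 1,967,680.31; Andrade 1,155,840.18.
Rounded to nearest $50: Vance $2,261,250; Chaudhri $1,593,100; Kowalski $1,967,700; Andrade $1,155,850. Sum = $6,977,900.
Difference $6,977,850 − $6,977,900 = −$50 applied to largest billable hours (Vance): Vance becomes $2,261,200.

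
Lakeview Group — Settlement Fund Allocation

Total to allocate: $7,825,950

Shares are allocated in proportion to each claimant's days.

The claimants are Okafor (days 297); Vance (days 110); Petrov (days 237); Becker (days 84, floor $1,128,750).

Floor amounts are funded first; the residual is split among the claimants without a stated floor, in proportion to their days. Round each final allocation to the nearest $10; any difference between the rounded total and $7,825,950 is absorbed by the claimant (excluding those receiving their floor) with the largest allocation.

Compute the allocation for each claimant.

Guaranteed amounts: Becker $1,128,750. Remaining pool $6,697,200.
Remaining pool split over remaining days 644: Okafor 3,088,615.53 → $3,088,620; Vance 1,143,931.68 → $1,143,930; Petrov 2,464,652.80 → $2,464,650.

Okafor: $3,088,620 · Vance: $1,143,930 · Petrov: $2,464,650 · Becker: $1,128,750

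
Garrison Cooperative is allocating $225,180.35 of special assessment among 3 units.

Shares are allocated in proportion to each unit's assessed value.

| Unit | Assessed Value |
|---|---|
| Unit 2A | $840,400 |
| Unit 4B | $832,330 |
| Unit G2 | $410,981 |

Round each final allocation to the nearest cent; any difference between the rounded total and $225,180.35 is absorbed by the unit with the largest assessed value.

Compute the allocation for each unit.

Unit 2A: $90,819.49 · Unit 4B: $89,947.39 · Unit G2: $44,413.47

Assessed value total: 840,400 + 832,330 + 410,981 = 2,083,711.
Proportional shares: Unit 2A 90,819.4880; Unit 4B 89,947.3875; Unit G2 44,413.4745.
At nearest cent: Unit 2A $90,819.49; Unit 4B $89,947.39; Unit G2 $44,413.47. Sum = $225,180.35.
Rounded total matches; no reconciliation needed.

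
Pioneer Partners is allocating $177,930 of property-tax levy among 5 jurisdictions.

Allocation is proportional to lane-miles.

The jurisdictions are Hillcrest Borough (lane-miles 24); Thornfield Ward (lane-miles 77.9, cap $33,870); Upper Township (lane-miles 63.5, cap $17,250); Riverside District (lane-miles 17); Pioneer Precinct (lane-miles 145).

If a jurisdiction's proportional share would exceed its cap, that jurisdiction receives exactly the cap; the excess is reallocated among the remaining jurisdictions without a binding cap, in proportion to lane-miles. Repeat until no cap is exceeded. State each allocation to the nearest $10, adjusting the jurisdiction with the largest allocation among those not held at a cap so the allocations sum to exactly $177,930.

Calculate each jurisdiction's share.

Hillcrest Borough: $16,360 · Thornfield Ward: $33,870 · Upper Township: $17,250 · Riverside District: $11,590 · Pioneer Precinct: $98,860

Sum of lane-miles: 327.4.
Unconstrained shares: Hillcrest Borough 13,043.13; Thornfield Ward 42,335.82; Upper Township 34,509.94; Riverside District 9,238.88; Pioneer Precinct 78,802.23.
Capped: Thornfield Ward ($33,870), Upper Township ($17,250); remaining pool $126,810 reallocated over remaining lane-miles 186.
Shares after redistribution: Hillcrest Borough 16,362.58 → $16,360; Riverside District 11,590.16 → $11,590; Pioneer Precinct 98,857.26 → $98,860.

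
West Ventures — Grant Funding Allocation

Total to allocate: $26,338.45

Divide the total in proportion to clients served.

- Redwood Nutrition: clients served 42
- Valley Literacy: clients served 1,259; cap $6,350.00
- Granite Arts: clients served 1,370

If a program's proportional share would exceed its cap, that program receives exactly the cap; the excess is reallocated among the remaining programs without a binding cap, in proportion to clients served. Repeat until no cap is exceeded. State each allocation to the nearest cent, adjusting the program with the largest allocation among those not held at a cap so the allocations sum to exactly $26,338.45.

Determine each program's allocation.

Sum of clients served: 2,671.
Proportional shares (ignoring caps): Redwood Nutrition 414.1576; Valley Literacy 12,414.8665; Granite Arts 13,509.4259.
Capped: Valley Literacy ($6,350.00); residual $19,988.45 reallocated over remaining clients served 1,412.
Redistributed shares: Redwood Nutrition 594.5573 → $594.56; Granite Arts 19,393.8927 → $19,393.89.

Redwood Nutrition: $594.56 · Valley Literacy: $6,350.00 · Granite Arts: $19,393.89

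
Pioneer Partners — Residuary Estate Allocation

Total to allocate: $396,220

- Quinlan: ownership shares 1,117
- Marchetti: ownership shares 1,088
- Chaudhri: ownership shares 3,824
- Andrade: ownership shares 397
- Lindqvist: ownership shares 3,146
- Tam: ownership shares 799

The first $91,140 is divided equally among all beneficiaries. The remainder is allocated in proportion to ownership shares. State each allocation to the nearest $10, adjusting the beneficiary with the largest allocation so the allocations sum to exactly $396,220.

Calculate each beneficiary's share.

Quinlan: $48,050 · Marchetti: $47,200 · Chaudhri: $127,680 · Andrade: $26,870 · Lindqvist: $107,730 · Tam: $38,690

First tranche $91,140 split equally: $15,190 each.
Remainder $305,080 by ownership shares (total 10,371): Quinlan 32,858.39 → $32,860; Marchetti 32,005.31 → $32,010; Chaudhri 112,489.24 → $112,490; Andrade 11,678.41 → $11,680; Lindqvist 92,544.76 → $92,540; Tam 23,503.90 → $23,500.
Totals: Quinlan $15,190 + $32,860 = $48,050; Marchetti $15,190 + $32,010 = $47,200; Chaudhri $15,190 + $112,490 = $127,680; Andrade $15,190 + $11,680 = $26,870; Lindqvist $15,190 + $92,540 = $107,730; Tam $15,190 + $23,500 = $38,690.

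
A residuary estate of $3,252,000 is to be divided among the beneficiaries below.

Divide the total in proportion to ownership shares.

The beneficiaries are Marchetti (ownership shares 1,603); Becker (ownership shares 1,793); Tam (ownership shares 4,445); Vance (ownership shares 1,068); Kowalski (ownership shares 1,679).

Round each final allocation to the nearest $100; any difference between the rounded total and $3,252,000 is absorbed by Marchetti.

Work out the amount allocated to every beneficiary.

Marchetti: $492,400; Becker: $550,700; Tam: $1,365,200; Vance: $328,000; Kowalski: $515,700

Ownership shares total: 10,588.
Pro-rata amounts: Marchetti 1,603/10,588 × $3,252,000 = 492,345.67; Becker 1,793/10,588 × $3,252,000 = 550,702.30; Tam 4,445/10,588 × $3,252,000 = 1,365,238.01; Vance 1,068/10,588 × $3,252,000 = 328,025.69; Kowalski 1,679/10,588 × $3,252,000 = 515,688.33.
At nearest $100: Marchetti $492,300; Becker $550,700; Tam $1,365,200; Vance $328,000; Kowalski $515,700. Sum = $3,251,900.
Difference $3,252,000 − $3,251,900 = +$100 applied to Marchetti: Marchetti becomes $492,400.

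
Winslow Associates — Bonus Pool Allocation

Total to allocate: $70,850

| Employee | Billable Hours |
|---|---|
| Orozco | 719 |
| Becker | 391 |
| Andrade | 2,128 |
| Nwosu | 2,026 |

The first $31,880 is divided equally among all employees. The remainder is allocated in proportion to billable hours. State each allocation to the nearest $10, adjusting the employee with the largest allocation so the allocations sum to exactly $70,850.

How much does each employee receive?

Orozco: $13,290; Becker: $10,860; Andrade: $23,730; Nwosu: $22,970

$31,880 shared equally gives $7,970 per employee.
Remainder $38,970 by billable hours (total 5,264): Orozco 5,322.84 → $5,320; Becker 2,894.62 → $2,890; Andrade 15,753.83 → $15,750; Nwosu 14,998.71 → $15,000.
Rounding difference +$10 on remainder applied to Andrade.
Totals: Orozco $7,970 + $5,320 = $13,290; Becker $7,970 + $2,890 = $10,860; Andrade $7,970 + $15,760 = $23,730; Nwosu $7,970 + $15,000 = $22,970.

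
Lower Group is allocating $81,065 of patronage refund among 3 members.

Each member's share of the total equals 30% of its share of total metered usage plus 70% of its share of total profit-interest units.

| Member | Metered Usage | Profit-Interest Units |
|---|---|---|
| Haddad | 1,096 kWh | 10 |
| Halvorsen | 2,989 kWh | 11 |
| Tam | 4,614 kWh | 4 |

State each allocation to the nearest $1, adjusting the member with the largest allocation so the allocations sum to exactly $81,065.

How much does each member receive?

Haddad: $25,762; Halvorsen: $33,325; Tam: $21,978

Totals — metered usage 8,699, profit-interest units 25.
Blended shares (30% metered usage + 70% profit-interest units): Haddad 0.3178; Halvorsen 0.4111; Tam 0.2711.
Pro-rata amounts: Haddad 25,762.25; Halvorsen 33,324.27; Tam 21,978.48.
After rounding ($1): Haddad $25,762; Halvorsen $33,324; Tam $21,978. Sum = $81,064.
Difference $81,065 − $81,064 = +$1 applied to largest allocation (Halvorsen): Halvorsen becomes $33,325.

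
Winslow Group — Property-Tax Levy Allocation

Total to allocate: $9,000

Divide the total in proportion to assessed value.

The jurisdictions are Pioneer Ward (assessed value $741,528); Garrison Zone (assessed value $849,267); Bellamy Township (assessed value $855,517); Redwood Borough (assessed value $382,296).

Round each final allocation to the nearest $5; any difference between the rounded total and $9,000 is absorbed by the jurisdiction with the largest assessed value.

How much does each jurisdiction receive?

Assessed value total: 2,828,608.
Proportional shares: Pioneer Ward 741,528/2,828,608 × $9,000 = 2,359.38; Garrison Zone 849,267/2,828,608 × $9,000 = 2,702.18; Bellamy Township 855,517/2,828,608 × $9,000 = 2,722.06; Redwood Borough 382,296/2,828,608 × $9,000 = 1,216.38.
At nearest $5: Pioneer Ward $2,360; Garrison Zone $2,700; Bellamy Township $2,720; Redwood Borough $1,215. Sum = $8,995.
Difference $9,000 − $8,995 = +$5 applied to largest assessed value (Bellamy Township): Bellamy Township becomes $2,725.

Pioneer Ward: $2,360; Garrison Zone: $2,700; Bellamy Township: $2,725; Redwood Borough: $1,215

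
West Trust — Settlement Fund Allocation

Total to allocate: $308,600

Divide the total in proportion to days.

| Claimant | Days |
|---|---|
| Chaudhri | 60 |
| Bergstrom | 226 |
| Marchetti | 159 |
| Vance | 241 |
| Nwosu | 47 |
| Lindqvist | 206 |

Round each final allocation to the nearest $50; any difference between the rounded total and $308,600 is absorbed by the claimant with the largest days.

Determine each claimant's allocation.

Days total: 939.
Proportional shares: Chaudhri 60/939 × $308,600 = 19,718.85; Bergstrom 226/939 × $308,600 = 74,274.33; Marchetti 159/939 × $308,600 = 52,254.95; Vance 241/939 × $308,600 = 79,204.05; Nwosu 47/939 × $308,600 = 15,446.43; Lindqvist 206/939 × $308,600 = 67,701.38.
At nearest $50: Chaudhri $19,700; Bergstrom $74,250; Marchetti $52,250; Vance $79,200; Nwosu $15,450; Lindqvist $67,700. Sum = $308,550.
Difference $308,600 − $308,550 = +$50 applied to largest days (Vance): Vance becomes $79,250.

Chaudhri: $19,700 · Bergstrom: $74,250 · Marchetti: $52,250 · Vance: $79,250 · Nwosu: $15,450 · Lindqvist: $67,700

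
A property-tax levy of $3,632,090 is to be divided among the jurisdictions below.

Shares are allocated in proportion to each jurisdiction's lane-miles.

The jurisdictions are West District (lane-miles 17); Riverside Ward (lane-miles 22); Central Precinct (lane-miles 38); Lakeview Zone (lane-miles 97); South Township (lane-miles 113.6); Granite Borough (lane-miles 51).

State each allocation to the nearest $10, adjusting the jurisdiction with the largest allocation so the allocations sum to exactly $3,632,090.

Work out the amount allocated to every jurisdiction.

West District: $182,360 · Riverside Ward: $235,990 · Central Precinct: $407,620 · Lakeview Zone: $1,040,500 · South Township: $1,218,550 · Granite Borough: $547,070

Combined lane-miles = 338.6.
Raw shares: West District 17/338.6 × $3,632,090 = 182,355.38; Riverside Ward 22/338.6 × $3,632,090 = 235,989.31; Central Precinct 38/338.6 × $3,632,090 = 407,617.90; Lakeview Zone 97/338.6 × $3,632,090 = 1,040,498.32; South Township 113.6/338.6 × $3,632,090 = 1,218,562.98; Granite Borough 51/338.6 × $3,632,090 = 547,066.13.
Rounded to nearest $10: West District $182,360; Riverside Ward $235,990; Central Precinct $407,620; Lakeview Zone $1,040,500; South Township $1,218,560; Granite Borough $547,070. Sum = $3,632,100.
Difference $3,632,090 − $3,632,100 = −$10 applied to largest allocation (South Township): South Township becomes $1,218,550.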